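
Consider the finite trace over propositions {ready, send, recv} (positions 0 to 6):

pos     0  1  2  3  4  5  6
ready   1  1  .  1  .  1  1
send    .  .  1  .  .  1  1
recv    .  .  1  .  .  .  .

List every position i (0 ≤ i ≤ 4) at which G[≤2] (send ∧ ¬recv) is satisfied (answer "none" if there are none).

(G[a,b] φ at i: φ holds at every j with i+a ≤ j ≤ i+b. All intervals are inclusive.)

none

Evaluate at each i in [0,4]:
  i=0: ✗ (fails at j=0)
  i=1: ✗ (fails at j=1)
  i=2: ✗ (fails at j=2)
  i=3: ✗ (fails at j=3)
  i=4: ✗ (fails at j=4)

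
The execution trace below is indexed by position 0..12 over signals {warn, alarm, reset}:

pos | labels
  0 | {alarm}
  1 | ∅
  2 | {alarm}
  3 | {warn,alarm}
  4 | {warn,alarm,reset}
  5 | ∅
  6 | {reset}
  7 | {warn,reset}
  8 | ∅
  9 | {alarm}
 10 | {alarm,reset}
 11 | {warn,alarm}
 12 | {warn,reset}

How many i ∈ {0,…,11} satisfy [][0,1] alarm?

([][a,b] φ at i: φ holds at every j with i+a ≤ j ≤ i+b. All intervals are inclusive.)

Evaluate at each i in [0,11]:
  i=0: ✗ (fails at j=1)
  i=1: ✗ (fails at j=1)
  i=2: ✓ (all of [2,3])
  i=3: ✓ (all of [3,4])
  i=4: ✗ (fails at j=5)
  i=5: ✗ (fails at j=5)
  i=6: ✗ (fails at j=6)
  i=7: ✗ (fails at j=7)
  i=8: ✗ (fails at j=8)
  i=9: ✓ (all of [9,10])
  i=10: ✓ (all of [10,11])
  i=11: ✗ (fails at j=12)
Positions where it holds: {2, 3, 9, 10} → 4.

4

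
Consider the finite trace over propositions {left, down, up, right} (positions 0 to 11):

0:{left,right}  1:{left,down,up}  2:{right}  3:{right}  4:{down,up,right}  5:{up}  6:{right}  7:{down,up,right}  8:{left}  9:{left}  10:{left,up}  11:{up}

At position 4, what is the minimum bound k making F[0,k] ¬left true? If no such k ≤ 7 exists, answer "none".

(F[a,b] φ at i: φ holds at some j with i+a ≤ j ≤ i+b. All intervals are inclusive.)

Scan j = 4,5,… for ¬left:
  j=4: holds
First hit at j=4, so smallest k = 4-4 = 0.

0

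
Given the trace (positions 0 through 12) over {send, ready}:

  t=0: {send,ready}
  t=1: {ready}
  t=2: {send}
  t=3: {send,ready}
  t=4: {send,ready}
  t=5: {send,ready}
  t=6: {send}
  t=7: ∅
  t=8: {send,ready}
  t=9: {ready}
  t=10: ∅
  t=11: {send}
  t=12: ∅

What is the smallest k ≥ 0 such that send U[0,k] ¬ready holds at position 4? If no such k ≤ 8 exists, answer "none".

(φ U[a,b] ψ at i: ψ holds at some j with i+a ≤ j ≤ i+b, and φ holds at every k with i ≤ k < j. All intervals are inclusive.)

Need earliest j ≥ 4 with ¬ready, and send at every k in [4,j-1].
  j=4: rhs fails.
  j=5: rhs fails.
  j=6: rhs holds; lhs holds on [4,5]. k = 2.

2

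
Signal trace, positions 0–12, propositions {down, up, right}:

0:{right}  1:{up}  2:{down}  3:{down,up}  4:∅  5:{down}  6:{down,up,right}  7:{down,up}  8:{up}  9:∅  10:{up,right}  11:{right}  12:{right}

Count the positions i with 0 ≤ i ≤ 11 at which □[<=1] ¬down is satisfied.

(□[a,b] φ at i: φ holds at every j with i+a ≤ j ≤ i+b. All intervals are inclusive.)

5

Evaluate at each i in [0,11]:
  i=0: ✓ (all of [0,1])
  i=1: ✗ (fails at j=2)
  i=2: ✗ (fails at j=2)
  i=3: ✗ (fails at j=3)
  i=4: ✗ (fails at j=5)
  i=5: ✗ (fails at j=5)
  i=6: ✗ (fails at j=6)
  i=7: ✗ (fails at j=7)
  i=8: ✓ (all of [8,9])
  i=9: ✓ (all of [9,10])
  i=10: ✓ (all of [10,11])
  i=11: ✓ (all of [11,12])
Positions where it holds: {0, 8, 9, 10, 11} → 5.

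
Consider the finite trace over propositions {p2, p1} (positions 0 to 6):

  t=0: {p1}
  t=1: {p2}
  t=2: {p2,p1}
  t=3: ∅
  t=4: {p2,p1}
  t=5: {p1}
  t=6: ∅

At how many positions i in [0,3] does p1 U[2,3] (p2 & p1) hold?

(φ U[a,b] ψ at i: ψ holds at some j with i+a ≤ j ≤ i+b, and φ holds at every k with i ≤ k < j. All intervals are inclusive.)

0

Evaluate at each i in [0,3]:
  i=0: ✗ (lhs fails at k=1 before rhs at j=2)
  i=1: ✗ (lhs fails at k=1 before rhs at j=4)
  i=2: ✗ (lhs fails at k=3 before rhs at j=4)
  i=3: ✗ (no rhs in [5,6])
Positions where it holds: {} → 0.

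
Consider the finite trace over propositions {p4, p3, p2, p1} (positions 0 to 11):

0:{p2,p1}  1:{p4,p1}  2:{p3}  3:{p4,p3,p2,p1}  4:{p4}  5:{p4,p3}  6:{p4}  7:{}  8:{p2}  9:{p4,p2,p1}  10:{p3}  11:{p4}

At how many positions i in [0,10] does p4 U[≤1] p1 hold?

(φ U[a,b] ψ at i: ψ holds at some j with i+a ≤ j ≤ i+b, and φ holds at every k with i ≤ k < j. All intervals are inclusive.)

4

Evaluate at each i in [0,10]:
  i=0: ✓ (rhs at j=0)
  i=1: ✓ (rhs at j=1)
  i=2: ✗ (lhs fails at k=2 before rhs at j=3)
  i=3: ✓ (rhs at j=3)
  i=4: ✗ (no rhs in [4,5])
  i=5: ✗ (no rhs in [5,6])
  i=6: ✗ (no rhs in [6,7])
  i=7: ✗ (no rhs in [7,8])
  i=8: ✗ (lhs fails at k=8 before rhs at j=9)
  i=9: ✓ (rhs at j=9)
  i=10: ✗ (no rhs in [10,11])
Positions where it holds: {0, 1, 3, 9} → 4.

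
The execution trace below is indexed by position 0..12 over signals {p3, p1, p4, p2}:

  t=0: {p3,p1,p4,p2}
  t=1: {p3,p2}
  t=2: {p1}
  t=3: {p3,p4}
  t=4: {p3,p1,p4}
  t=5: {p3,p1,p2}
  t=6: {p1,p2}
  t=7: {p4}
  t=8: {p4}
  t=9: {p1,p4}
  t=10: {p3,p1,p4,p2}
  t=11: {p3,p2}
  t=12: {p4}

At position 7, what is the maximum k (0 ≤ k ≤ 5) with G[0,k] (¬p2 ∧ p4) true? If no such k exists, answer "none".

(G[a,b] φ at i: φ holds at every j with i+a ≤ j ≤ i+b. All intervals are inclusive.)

2

(¬p2 ∧ p4) must hold from j=7 onward; find where it first fails.
  j=7: holds
  j=8: holds
  j=9: holds
  j=10: fails
Holds on [7,9], so largest k = 2.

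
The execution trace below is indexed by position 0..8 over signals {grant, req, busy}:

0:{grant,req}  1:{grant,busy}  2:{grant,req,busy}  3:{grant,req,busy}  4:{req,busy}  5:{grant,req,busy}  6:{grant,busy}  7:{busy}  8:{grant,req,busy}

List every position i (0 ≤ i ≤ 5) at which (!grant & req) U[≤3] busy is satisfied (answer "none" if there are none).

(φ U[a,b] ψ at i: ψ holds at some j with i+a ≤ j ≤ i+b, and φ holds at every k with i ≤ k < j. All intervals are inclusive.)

Evaluate at each i in [0,5]:
  i=0: ✗ (lhs fails at k=0 before rhs at j=1)
  i=1: ✓ (rhs at j=1)
  i=2: ✓ (rhs at j=2)
  i=3: ✓ (rhs at j=3)
  i=4: ✓ (rhs at j=4)
  i=5: ✓ (rhs at j=5)

1, 2, 3, 4, 5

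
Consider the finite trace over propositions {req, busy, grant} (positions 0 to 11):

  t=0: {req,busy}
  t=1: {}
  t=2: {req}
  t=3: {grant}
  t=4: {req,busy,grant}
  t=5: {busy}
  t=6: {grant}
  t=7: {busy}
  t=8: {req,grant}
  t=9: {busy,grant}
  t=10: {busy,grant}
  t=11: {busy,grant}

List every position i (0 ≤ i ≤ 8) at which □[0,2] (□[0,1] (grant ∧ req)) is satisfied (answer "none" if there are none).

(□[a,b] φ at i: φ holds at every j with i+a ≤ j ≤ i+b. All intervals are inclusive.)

none

Evaluate at each i in [0,8]:
  i=0: ✗ (fails at j=0)
  i=1: ✗ (fails at j=1)
  i=2: ✗ (fails at j=2)
  i=3: ✗ (fails at j=3)
  i=4: ✗ (fails at j=4)
  i=5: ✗ (fails at j=5)
  i=6: ✗ (fails at j=6)
  i=7: ✗ (fails at j=7)
  i=8: ✗ (fails at j=8)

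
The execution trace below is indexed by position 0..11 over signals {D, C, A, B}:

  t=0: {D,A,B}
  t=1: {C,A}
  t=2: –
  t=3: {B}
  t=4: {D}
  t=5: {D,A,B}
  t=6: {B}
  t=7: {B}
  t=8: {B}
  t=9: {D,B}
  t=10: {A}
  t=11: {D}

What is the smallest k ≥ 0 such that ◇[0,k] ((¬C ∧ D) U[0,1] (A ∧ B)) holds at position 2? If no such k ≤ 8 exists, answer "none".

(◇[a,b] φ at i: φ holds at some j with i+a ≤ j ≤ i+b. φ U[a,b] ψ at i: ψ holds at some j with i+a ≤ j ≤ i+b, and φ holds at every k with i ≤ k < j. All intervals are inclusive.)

2

Scan j = 2,3,… for ((¬C ∧ D) U[0,1] (A ∧ B)):
  j=2: fails
  j=3: fails
  j=4: holds
First hit at j=4, so smallest k = 4-2 = 2.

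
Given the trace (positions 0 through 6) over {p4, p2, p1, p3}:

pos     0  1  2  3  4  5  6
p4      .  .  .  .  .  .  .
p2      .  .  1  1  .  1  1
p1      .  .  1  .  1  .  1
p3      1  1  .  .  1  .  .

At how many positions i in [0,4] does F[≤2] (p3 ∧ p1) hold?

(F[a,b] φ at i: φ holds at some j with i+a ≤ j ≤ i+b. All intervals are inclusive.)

Evaluate at each i in [0,4]:
  i=0: ✗ (none in [0,2])
  i=1: ✗ (none in [1,3])
  i=2: ✓ (witness j=4)
  i=3: ✓ (witness j=4)
  i=4: ✓ (witness j=4)
Positions where it holds: {2, 3, 4} → 3.

3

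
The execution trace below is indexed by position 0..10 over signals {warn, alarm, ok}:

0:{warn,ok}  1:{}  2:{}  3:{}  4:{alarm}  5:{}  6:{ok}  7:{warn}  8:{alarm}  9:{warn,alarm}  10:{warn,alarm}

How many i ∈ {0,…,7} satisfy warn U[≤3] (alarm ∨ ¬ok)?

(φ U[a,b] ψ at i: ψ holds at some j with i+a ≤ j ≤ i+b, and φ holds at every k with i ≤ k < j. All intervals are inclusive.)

Evaluate at each i in [0,7]:
  i=0: ✓ (rhs at j=1; lhs holds on [0,0])
  i=1: ✓ (rhs at j=1)
  i=2: ✓ (rhs at j=2)
  i=3: ✓ (rhs at j=3)
  i=4: ✓ (rhs at j=4)
  i=5: ✓ (rhs at j=5)
  i=6: ✗ (lhs fails at k=6 before rhs at j=7)
  i=7: ✓ (rhs at j=7)
Positions where it holds: {0, 1, 2, 3, 4, 5, 7} → 7.

7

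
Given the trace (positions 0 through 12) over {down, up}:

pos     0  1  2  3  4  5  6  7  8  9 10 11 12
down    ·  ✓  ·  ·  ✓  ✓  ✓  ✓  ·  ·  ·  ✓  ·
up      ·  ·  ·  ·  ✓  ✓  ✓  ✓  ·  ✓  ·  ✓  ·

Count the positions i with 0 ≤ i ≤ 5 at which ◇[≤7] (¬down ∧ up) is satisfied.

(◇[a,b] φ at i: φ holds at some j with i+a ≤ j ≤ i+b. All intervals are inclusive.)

4

Evaluate at each i in [0,5]:
  i=0: ✗ (none in [0,7])
  i=1: ✗ (none in [1,8])
  i=2: ✓ (witness j=9)
  i=3: ✓ (witness j=9)
  i=4: ✓ (witness j=9)
  i=5: ✓ (witness j=9)
Positions where it holds: {2, 3, 4, 5} → 4.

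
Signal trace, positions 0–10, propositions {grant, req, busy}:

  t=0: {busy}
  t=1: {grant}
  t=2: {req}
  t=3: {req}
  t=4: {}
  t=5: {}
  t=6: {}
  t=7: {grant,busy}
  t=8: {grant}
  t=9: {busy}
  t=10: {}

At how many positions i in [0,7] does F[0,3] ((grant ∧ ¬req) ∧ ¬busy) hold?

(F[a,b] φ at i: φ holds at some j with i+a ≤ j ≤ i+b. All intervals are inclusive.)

5

Evaluate at each i in [0,7]:
  i=0: ✓ (witness j=1)
  i=1: ✓ (witness j=1)
  i=2: ✗ (none in [2,5])
  i=3: ✗ (none in [3,6])
  i=4: ✗ (none in [4,7])
  i=5: ✓ (witness j=8)
  i=6: ✓ (witness j=8)
  i=7: ✓ (witness j=8)
Positions where it holds: {0, 1, 5, 6, 7} → 5.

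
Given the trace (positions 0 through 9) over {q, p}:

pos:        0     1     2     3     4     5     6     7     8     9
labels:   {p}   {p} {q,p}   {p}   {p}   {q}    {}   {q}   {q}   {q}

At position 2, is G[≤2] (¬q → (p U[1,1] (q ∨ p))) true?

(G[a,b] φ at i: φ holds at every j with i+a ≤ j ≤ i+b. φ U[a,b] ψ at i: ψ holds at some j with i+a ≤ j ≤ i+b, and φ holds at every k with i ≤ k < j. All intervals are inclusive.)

Holds

Check (¬q → (p U[1,1] (q ∨ p))) at every j in [2,4]:
  j=2: antecedent false → ✓
  j=3: antecedent true; consequent holds → ✓
  j=4: antecedent true; consequent holds → ✓
All positions satisfy it → formula holds.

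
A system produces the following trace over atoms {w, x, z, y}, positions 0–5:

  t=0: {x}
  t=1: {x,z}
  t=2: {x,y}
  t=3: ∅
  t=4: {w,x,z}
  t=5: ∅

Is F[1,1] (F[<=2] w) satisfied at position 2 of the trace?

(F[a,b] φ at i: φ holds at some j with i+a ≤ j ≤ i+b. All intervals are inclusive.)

Check F[<=2] w at each j in [3,3]:
  j=3: holds (witness at 4)
Found at j=3 → formula holds.

Yes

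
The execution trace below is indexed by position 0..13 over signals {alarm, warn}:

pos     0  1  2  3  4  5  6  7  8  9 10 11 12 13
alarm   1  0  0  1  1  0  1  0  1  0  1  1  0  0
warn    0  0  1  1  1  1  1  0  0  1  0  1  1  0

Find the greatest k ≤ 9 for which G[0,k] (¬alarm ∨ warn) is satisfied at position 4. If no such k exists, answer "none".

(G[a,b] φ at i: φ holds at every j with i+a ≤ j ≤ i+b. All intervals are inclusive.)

(¬alarm ∨ warn) must hold from j=4 onward; find where it first fails.
  j=4: holds
  j=5: holds
  j=6: holds
  j=7: holds
  j=8: fails
Holds on [4,7], so largest k = 3.

3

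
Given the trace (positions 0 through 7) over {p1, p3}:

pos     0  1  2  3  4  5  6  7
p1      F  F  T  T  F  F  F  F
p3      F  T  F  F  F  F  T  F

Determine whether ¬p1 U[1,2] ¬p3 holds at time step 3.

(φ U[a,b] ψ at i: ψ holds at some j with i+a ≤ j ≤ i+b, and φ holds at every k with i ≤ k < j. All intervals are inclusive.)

Need some j in [4,5] with ¬p3, and ¬p1 at every k in [3,j-1].
  j=4: ¬p3 holds, but ¬p1 fails at k=3 → not this j.
  j=5: ¬p3 holds, but ¬p1 fails at k=3 → not this j.
No j in the window works → until fails.

Does not hold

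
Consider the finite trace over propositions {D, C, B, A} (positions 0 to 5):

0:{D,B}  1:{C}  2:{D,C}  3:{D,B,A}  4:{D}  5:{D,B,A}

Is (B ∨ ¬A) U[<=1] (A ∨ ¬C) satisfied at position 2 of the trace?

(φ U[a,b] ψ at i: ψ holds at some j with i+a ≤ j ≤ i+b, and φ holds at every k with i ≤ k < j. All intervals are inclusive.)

Need some j in [2,3] with (A ∨ ¬C), and (B ∨ ¬A) at every k in [2,j-1].
  j=2: (A ∨ ¬C) false.
  j=3: (A ∨ ¬C) holds; (B ∨ ¬A) holds at every k in [2,2] → satisfied.

Yes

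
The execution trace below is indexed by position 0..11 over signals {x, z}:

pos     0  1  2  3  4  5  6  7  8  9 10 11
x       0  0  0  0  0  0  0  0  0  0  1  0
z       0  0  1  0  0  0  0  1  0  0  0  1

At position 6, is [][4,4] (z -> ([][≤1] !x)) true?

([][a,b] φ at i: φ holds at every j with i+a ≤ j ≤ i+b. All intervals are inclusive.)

Yes

Check (z -> ([][≤1] !x)) at every j in [10,10]:
  j=10: antecedent false → ✓
All positions satisfy it → formula holds.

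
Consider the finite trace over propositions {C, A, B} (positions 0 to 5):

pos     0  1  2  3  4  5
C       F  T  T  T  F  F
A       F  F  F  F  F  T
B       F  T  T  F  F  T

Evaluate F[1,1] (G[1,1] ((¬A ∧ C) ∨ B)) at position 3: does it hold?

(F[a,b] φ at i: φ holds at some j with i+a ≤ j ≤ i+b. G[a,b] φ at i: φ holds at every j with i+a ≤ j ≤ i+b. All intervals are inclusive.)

Check G[1,1] ((¬A ∧ C) ∨ B) at each j in [4,4]:
  j=4: holds on [5,5]
Found at j=4 → formula holds.

Yes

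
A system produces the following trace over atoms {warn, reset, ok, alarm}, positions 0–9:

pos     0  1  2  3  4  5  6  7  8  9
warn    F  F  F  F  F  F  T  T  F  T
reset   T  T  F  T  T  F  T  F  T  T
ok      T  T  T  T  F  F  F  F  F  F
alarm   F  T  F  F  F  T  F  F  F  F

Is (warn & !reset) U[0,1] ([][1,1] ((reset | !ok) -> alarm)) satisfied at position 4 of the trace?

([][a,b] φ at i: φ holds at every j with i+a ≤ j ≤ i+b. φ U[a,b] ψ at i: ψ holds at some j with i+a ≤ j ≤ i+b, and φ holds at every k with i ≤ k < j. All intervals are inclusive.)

Holds

Need some j in [4,5] with [][1,1] ((reset | !ok) -> alarm), and (warn & !reset) at every k in [4,j-1].
  j=4: [][1,1] ((reset | !ok) -> alarm) holds; no prefix to check → satisfied.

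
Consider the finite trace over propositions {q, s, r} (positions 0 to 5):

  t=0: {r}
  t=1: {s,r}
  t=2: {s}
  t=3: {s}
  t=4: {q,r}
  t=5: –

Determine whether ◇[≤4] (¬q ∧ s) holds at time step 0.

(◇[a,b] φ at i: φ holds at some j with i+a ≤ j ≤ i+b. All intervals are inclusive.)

Check (¬q ∧ s) at each j in [0,4]:
  j=0: false
  j=1: true
  j=2: true
  j=3: true
  j=4: false
Found at j=1 → formula holds.

Yes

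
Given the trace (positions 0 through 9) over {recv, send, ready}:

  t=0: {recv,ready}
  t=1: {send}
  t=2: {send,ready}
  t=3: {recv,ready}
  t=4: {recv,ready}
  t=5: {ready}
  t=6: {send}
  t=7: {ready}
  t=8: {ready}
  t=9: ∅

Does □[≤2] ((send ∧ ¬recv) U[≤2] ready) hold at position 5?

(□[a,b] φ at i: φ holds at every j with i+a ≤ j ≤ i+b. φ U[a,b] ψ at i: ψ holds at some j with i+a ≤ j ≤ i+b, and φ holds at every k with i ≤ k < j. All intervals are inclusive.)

Holds

Check ((send ∧ ¬recv) U[≤2] ready) at every j in [5,7]:
  j=5: holds
  j=6: holds
  j=7: holds
All positions satisfy it → formula holds.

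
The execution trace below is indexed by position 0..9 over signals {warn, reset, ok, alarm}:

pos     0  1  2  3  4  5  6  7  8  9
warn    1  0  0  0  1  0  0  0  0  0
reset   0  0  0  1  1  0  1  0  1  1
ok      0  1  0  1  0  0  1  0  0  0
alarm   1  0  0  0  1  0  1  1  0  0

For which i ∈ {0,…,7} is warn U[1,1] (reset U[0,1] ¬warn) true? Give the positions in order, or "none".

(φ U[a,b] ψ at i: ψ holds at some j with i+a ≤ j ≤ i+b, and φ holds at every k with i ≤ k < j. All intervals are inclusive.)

0, 4

Evaluate at each i in [0,7]:
  i=0: ✓ (rhs at j=1; lhs holds on [0,0])
  i=1: ✗ (lhs fails at k=1 before rhs at j=2)
  i=2: ✗ (lhs fails at k=2 before rhs at j=3)
  i=3: ✗ (lhs fails at k=3 before rhs at j=4)
  i=4: ✓ (rhs at j=5; lhs holds on [4,4])
  i=5: ✗ (lhs fails at k=5 before rhs at j=6)
  i=6: ✗ (lhs fails at k=6 before rhs at j=7)
  i=7: ✗ (lhs fails at k=7 before rhs at j=8)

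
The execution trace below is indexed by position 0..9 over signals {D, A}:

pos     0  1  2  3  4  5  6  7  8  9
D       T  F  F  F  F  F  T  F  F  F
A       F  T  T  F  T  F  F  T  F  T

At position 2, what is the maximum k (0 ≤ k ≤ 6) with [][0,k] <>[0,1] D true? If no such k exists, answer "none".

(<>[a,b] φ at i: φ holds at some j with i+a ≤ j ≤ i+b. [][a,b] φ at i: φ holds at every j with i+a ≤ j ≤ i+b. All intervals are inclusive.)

none

<>[0,1] D must hold from j=2 onward; find where it first fails.
  j=2: fails → no k works.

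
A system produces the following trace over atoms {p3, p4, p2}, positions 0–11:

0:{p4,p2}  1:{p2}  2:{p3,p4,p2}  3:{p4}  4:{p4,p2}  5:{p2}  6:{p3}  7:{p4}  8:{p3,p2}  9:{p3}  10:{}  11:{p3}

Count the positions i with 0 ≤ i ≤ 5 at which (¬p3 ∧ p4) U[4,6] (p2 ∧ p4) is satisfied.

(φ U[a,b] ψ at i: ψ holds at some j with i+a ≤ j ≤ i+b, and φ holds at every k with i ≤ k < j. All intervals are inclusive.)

0

Evaluate at each i in [0,5]:
  i=0: ✗ (lhs fails at k=1 before rhs at j=4)
  i=1: ✗ (no rhs in [5,7])
  i=2: ✗ (no rhs in [6,8])
  i=3: ✗ (no rhs in [7,9])
  i=4: ✗ (no rhs in [8,10])
  i=5: ✗ (no rhs in [9,11])
Positions where it holds: {} → 0.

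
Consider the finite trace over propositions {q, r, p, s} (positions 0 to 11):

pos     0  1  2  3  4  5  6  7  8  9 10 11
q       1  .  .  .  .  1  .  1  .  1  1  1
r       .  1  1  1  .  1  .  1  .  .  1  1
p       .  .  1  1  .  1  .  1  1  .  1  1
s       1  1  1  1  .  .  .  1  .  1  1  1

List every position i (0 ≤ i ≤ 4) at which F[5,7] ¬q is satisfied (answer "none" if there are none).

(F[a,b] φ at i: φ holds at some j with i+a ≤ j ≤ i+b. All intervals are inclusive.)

0, 1, 2, 3

Evaluate at each i in [0,4]:
  i=0: ✓ (witness j=6)
  i=1: ✓ (witness j=6)
  i=2: ✓ (witness j=8)
  i=3: ✓ (witness j=8)
  i=4: ✗ (none in [9,11])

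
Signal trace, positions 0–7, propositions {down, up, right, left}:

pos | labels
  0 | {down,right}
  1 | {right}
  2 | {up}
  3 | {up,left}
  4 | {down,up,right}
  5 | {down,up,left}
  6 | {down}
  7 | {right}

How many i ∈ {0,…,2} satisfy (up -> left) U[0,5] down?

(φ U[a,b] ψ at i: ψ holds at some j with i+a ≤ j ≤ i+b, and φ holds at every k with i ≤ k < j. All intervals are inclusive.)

Evaluate at each i in [0,2]:
  i=0: ✓ (rhs at j=0)
  i=1: ✗ (lhs fails at k=2 before rhs at j=4)
  i=2: ✗ (lhs fails at k=2 before rhs at j=4)
Positions where it holds: {0} → 1.

1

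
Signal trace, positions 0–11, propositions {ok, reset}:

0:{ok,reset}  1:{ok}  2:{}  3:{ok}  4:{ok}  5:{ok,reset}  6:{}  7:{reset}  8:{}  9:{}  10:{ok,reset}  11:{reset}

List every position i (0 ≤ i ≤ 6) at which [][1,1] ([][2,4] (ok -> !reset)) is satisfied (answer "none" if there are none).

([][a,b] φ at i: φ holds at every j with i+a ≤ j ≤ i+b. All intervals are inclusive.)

Evaluate at each i in [0,6]:
  i=0: ✗ (fails at j=1)
  i=1: ✗ (fails at j=2)
  i=2: ✗ (fails at j=3)
  i=3: ✓ (all of [4,4])
  i=4: ✓ (all of [5,5])
  i=5: ✗ (fails at j=6)
  i=6: ✗ (fails at j=7)

3, 4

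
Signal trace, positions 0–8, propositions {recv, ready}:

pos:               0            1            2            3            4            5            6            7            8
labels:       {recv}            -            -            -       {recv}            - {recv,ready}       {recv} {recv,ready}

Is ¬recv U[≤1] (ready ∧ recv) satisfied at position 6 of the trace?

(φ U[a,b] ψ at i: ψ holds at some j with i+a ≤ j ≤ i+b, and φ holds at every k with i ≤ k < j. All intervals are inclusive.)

Need some j in [6,7] with (ready ∧ recv), and ¬recv at every k in [6,j-1].
  j=6: (ready ∧ recv) holds; no prefix to check → satisfied.

Holds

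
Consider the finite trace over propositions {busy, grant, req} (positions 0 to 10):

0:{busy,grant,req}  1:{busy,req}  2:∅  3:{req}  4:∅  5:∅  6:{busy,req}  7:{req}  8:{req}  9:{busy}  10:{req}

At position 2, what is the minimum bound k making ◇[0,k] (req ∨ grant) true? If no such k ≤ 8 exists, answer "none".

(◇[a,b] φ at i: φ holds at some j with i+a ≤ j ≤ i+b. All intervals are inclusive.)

1

Scan j = 2,3,… for (req ∨ grant):
  j=2: fails
  j=3: holds
First hit at j=3, so smallest k = 3-2 = 1.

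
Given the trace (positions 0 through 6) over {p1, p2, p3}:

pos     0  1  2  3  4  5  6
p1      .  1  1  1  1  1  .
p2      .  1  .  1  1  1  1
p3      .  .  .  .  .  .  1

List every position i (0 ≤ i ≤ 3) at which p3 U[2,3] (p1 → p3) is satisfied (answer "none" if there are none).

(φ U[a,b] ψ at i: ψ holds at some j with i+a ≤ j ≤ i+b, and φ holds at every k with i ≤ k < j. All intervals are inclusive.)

Evaluate at each i in [0,3]:
  i=0: ✗ (no rhs in [2,3])
  i=1: ✗ (no rhs in [3,4])
  i=2: ✗ (no rhs in [4,5])
  i=3: ✗ (lhs fails at k=3 before rhs at j=6)

none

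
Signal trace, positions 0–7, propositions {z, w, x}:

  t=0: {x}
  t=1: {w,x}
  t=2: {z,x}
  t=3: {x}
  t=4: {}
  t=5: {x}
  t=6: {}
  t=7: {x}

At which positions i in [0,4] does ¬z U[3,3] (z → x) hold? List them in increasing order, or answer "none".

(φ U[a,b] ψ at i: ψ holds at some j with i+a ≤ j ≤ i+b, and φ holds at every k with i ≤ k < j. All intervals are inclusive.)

3, 4

Evaluate at each i in [0,4]:
  i=0: ✗ (lhs fails at k=2 before rhs at j=3)
  i=1: ✗ (lhs fails at k=2 before rhs at j=4)
  i=2: ✗ (lhs fails at k=2 before rhs at j=5)
  i=3: ✓ (rhs at j=6; lhs holds on [3,5])
  i=4: ✓ (rhs at j=7; lhs holds on [4,6])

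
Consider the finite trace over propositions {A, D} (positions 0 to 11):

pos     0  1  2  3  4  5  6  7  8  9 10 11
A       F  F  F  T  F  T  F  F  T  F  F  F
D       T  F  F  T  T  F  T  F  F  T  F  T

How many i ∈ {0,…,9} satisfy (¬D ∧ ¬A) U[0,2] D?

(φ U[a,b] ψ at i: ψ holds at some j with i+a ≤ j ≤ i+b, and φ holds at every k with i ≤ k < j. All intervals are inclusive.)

Evaluate at each i in [0,9]:
  i=0: ✓ (rhs at j=0)
  i=1: ✓ (rhs at j=3; lhs holds on [1,2])
  i=2: ✓ (rhs at j=3; lhs holds on [2,2])
  i=3: ✓ (rhs at j=3)
  i=4: ✓ (rhs at j=4)
  i=5: ✗ (lhs fails at k=5 before rhs at j=6)
  i=6: ✓ (rhs at j=6)
  i=7: ✗ (lhs fails at k=8 before rhs at j=9)
  i=8: ✗ (lhs fails at k=8 before rhs at j=9)
  i=9: ✓ (rhs at j=9)
Positions where it holds: {0, 1, 2, 3, 4, 6, 9} → 7.

7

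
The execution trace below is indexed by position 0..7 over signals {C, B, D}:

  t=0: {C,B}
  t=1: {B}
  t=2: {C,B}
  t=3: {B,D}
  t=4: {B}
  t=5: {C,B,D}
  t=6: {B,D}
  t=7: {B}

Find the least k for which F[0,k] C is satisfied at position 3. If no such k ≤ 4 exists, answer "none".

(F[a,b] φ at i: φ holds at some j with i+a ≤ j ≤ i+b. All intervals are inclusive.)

2

Scan j = 3,4,… for C:
  j=3: fails
  j=4: fails
  j=5: holds
First hit at j=5, so smallest k = 5-3 = 2.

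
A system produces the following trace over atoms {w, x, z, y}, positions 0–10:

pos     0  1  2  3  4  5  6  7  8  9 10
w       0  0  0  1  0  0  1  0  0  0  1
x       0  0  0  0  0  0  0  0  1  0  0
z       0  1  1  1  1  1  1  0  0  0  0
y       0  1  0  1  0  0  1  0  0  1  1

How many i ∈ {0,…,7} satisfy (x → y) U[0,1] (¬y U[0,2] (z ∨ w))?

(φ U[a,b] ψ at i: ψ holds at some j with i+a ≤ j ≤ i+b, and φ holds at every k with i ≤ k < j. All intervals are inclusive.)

7

Evaluate at each i in [0,7]:
  i=0: ✓ (rhs at j=0)
  i=1: ✓ (rhs at j=1)
  i=2: ✓ (rhs at j=2)
  i=3: ✓ (rhs at j=3)
  i=4: ✓ (rhs at j=4)
  i=5: ✓ (rhs at j=5)
  i=6: ✓ (rhs at j=6)
  i=7: ✗ (no rhs in [7,8])
Positions where it holds: {0, 1, 2, 3, 4, 5, 6} → 7.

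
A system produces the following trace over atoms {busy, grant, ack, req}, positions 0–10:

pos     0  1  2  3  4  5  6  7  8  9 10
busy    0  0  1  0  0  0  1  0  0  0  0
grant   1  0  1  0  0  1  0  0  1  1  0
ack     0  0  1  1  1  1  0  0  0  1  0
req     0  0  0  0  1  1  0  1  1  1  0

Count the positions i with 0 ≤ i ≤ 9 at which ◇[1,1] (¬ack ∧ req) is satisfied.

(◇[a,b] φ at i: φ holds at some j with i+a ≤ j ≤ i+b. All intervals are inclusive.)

2

Evaluate at each i in [0,9]:
  i=0: ✗ (none in [1,1])
  i=1: ✗ (none in [2,2])
  i=2: ✗ (none in [3,3])
  i=3: ✗ (none in [4,4])
  i=4: ✗ (none in [5,5])
  i=5: ✗ (none in [6,6])
  i=6: ✓ (witness j=7)
  i=7: ✓ (witness j=8)
  i=8: ✗ (none in [9,9])
  i=9: ✗ (none in [10,10])
Positions where it holds: {6, 7} → 2.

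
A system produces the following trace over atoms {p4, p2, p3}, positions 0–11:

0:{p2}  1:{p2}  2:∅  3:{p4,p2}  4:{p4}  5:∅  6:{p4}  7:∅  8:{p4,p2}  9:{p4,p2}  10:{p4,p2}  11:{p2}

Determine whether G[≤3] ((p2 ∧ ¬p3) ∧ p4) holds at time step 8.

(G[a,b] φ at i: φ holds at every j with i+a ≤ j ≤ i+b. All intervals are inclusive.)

Check ((p2 ∧ ¬p3) ∧ p4) at every j in [8,11]:
  j=8: true
  j=9: true
  j=10: true
  j=11: false
Fails at j=11 → formula fails.

Does not hold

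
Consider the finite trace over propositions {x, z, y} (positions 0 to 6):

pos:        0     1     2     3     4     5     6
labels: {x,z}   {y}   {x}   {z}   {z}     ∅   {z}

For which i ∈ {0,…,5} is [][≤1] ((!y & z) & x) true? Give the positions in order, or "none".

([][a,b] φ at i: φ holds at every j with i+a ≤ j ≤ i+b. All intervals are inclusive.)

Evaluate at each i in [0,5]:
  i=0: ✗ (fails at j=1)
  i=1: ✗ (fails at j=1)
  i=2: ✗ (fails at j=2)
  i=3: ✗ (fails at j=3)
  i=4: ✗ (fails at j=4)
  i=5: ✗ (fails at j=5)

none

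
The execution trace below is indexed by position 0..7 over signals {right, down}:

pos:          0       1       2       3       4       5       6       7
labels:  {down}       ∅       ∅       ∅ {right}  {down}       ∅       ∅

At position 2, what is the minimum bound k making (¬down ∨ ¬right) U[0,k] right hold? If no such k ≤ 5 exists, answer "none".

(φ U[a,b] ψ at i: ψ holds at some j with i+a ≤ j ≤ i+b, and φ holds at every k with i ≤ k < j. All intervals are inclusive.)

2

Need earliest j ≥ 2 with right, and (¬down ∨ ¬right) at every k in [2,j-1].
  j=2: rhs fails.
  j=3: rhs fails.
  j=4: rhs holds; lhs holds on [2,3]. k = 2.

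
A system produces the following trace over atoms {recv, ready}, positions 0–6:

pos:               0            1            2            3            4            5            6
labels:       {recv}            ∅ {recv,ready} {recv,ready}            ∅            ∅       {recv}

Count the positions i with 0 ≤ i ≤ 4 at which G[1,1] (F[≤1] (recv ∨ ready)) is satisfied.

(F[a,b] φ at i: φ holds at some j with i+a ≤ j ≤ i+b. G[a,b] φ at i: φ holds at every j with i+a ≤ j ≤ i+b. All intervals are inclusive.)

4

Evaluate at each i in [0,4]:
  i=0: ✓ (all of [1,1])
  i=1: ✓ (all of [2,2])
  i=2: ✓ (all of [3,3])
  i=3: ✗ (fails at j=4)
  i=4: ✓ (all of [5,5])
Positions where it holds: {0, 1, 2, 4} → 4.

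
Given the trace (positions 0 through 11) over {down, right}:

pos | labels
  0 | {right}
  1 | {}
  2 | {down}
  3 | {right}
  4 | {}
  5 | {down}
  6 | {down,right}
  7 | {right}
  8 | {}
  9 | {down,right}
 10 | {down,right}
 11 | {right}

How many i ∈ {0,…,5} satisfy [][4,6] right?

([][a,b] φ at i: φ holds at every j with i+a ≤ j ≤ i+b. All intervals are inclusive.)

Evaluate at each i in [0,5]:
  i=0: ✗ (fails at j=4)
  i=1: ✗ (fails at j=5)
  i=2: ✗ (fails at j=8)
  i=3: ✗ (fails at j=8)
  i=4: ✗ (fails at j=8)
  i=5: ✓ (all of [9,11])
Positions where it holds: {5} → 1.

1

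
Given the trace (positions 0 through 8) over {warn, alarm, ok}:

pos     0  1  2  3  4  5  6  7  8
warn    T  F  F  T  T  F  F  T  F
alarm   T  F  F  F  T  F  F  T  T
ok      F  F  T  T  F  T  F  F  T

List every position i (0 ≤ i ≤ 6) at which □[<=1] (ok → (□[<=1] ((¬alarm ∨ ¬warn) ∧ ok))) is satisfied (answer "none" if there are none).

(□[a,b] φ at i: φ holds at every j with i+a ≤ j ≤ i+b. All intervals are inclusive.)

Evaluate at each i in [0,6]:
  i=0: ✓ (all of [0,1])
  i=1: ✓ (all of [1,2])
  i=2: ✗ (fails at j=3)
  i=3: ✗ (fails at j=3)
  i=4: ✗ (fails at j=5)
  i=5: ✗ (fails at j=5)
  i=6: ✓ (all of [6,7])

0, 1, 6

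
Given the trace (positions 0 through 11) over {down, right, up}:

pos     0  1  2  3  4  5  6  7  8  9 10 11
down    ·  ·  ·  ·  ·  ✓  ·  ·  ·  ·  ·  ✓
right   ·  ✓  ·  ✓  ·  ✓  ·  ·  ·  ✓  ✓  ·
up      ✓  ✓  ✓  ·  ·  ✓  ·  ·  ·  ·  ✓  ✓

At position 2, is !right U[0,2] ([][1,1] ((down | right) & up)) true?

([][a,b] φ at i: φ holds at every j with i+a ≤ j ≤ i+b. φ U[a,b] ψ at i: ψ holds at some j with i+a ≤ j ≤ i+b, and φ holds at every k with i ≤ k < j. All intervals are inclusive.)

Need some j in [2,4] with [][1,1] ((down | right) & up), and !right at every k in [2,j-1].
  j=2: [][1,1] ((down | right) & up) — fails at 3.
  j=3: [][1,1] ((down | right) & up) — fails at 4.
  j=4: [][1,1] ((down | right) & up) holds, but !right fails at k=3 → not this j.
No j in the window works → until fails.

Does not hold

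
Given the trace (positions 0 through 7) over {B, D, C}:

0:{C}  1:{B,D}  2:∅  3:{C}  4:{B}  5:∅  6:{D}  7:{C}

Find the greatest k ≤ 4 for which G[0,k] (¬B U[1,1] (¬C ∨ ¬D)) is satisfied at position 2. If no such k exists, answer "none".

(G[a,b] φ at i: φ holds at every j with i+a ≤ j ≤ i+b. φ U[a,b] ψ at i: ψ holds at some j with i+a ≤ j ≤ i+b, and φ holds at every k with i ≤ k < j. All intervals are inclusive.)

(¬B U[1,1] (¬C ∨ ¬D)) must hold from j=2 onward; find where it first fails.
  j=2: holds
  j=3: holds
  j=4: fails
Holds on [2,3], so largest k = 1.

1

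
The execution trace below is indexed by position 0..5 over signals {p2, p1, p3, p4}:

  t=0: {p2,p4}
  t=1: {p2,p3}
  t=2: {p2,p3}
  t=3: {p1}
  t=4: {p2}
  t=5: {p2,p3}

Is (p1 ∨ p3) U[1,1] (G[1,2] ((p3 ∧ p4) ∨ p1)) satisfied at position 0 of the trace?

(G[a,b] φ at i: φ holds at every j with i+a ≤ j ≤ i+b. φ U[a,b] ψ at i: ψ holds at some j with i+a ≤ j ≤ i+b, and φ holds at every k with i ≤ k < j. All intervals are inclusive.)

Does not hold

Need some j in [1,1] with G[1,2] ((p3 ∧ p4) ∨ p1), and (p1 ∨ p3) at every k in [0,j-1].
  j=1: G[1,2] ((p3 ∧ p4) ∨ p1) — fails at 2.
No j in the window works → until fails.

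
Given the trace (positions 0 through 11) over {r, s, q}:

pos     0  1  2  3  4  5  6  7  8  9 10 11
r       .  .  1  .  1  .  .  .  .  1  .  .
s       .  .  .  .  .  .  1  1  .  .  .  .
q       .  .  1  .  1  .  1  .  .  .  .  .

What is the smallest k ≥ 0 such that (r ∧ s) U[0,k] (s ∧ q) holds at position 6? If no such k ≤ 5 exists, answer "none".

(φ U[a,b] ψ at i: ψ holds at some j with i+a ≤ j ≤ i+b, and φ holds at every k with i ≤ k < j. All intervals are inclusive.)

Need earliest j ≥ 6 with (s ∧ q), and (r ∧ s) at every k in [6,j-1].
  j=6: rhs holds (empty prefix). k = 0.

0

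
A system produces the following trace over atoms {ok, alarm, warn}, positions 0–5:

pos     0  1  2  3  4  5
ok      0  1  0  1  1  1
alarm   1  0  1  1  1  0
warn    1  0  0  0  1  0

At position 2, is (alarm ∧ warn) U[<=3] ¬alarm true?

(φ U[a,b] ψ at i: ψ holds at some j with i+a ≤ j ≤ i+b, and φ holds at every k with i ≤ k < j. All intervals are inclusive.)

False

Need some j in [2,5] with ¬alarm, and (alarm ∧ warn) at every k in [2,j-1].
  j=2: ¬alarm false.
  j=3: ¬alarm false.
  j=4: ¬alarm false.
  j=5: ¬alarm holds, but (alarm ∧ warn) fails at k=2 → not this j.
No j in the window works → until fails.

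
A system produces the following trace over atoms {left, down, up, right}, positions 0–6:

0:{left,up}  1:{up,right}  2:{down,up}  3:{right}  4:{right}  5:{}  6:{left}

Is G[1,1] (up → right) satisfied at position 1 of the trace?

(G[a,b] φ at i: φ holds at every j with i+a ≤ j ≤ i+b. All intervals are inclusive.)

Does not hold

Check (up → right) at every j in [2,2]:
  j=2: antecedent true; consequent false → ✗
Fails at j=2 → formula fails.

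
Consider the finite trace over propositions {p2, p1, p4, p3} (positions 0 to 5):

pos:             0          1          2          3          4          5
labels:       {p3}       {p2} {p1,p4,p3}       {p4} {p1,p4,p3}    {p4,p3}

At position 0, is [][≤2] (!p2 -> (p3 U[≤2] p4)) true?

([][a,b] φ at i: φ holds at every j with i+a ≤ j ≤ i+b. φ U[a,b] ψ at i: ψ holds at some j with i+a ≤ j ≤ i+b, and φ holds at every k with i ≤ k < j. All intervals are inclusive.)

Check (!p2 -> (p3 U[≤2] p4)) at every j in [0,2]:
  j=0: antecedent true; consequent fails → ✗
  j=1: antecedent false → ✓
  j=2: antecedent true; consequent holds → ✓
Fails at j=0 → formula fails.

No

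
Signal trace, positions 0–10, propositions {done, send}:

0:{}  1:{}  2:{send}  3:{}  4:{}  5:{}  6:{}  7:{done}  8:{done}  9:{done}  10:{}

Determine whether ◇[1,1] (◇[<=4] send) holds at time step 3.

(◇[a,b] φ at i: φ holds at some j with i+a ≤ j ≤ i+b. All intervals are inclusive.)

Does not hold

Check ◇[<=4] send at each j in [4,4]:
  j=4: fails (none in [4,8])
No position in the window satisfies it → formula fails.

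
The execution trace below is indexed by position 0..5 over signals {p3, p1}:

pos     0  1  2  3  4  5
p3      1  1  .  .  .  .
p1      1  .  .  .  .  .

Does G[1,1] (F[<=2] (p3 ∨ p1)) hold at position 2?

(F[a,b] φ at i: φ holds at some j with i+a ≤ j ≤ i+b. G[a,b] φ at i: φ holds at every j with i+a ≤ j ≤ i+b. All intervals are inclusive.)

Check F[<=2] (p3 ∨ p1) at every j in [3,3]:
  j=3: fails (none in [3,5])
Fails at j=3 → formula fails.

False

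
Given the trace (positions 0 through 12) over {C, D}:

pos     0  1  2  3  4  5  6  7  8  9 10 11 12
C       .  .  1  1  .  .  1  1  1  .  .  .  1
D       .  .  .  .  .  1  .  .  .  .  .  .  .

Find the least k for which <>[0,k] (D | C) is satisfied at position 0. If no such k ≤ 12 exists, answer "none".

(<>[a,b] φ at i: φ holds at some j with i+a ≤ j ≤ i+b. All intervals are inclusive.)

2

Scan j = 0,1,… for (D | C):
  j=0: fails
  j=1: fails
  j=2: holds
First hit at j=2, so smallest k = 2-0 = 2.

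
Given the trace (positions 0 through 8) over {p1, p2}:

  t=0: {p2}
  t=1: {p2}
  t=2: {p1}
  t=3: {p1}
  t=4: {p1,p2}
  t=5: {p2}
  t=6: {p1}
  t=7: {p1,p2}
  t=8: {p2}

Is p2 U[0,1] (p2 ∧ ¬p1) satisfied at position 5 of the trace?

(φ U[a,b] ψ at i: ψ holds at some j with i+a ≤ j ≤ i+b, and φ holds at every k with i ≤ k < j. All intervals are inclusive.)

True

Need some j in [5,6] with (p2 ∧ ¬p1), and p2 at every k in [5,j-1].
  j=5: (p2 ∧ ¬p1) holds; no prefix to check → satisfied.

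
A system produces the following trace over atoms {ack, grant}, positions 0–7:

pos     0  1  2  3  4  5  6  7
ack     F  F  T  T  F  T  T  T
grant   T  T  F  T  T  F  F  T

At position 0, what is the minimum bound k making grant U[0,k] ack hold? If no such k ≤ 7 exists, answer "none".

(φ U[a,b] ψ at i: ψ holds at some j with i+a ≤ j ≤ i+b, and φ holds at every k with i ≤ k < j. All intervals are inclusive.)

Need earliest j ≥ 0 with ack, and grant at every k in [0,j-1].
  j=0: rhs fails.
  j=1: rhs fails.
  j=2: rhs holds; lhs holds on [0,1]. k = 2.

2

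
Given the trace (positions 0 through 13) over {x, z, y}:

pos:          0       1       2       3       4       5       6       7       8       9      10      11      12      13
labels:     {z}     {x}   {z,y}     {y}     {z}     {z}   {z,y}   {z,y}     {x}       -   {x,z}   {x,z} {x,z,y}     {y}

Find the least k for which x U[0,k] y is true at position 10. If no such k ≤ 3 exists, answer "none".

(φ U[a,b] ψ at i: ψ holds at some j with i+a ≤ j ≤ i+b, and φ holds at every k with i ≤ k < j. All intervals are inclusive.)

Need earliest j ≥ 10 with y, and x at every k in [10,j-1].
  j=10: rhs fails.
  j=11: rhs fails.
  j=12: rhs holds; lhs holds on [10,11]. k = 2.

2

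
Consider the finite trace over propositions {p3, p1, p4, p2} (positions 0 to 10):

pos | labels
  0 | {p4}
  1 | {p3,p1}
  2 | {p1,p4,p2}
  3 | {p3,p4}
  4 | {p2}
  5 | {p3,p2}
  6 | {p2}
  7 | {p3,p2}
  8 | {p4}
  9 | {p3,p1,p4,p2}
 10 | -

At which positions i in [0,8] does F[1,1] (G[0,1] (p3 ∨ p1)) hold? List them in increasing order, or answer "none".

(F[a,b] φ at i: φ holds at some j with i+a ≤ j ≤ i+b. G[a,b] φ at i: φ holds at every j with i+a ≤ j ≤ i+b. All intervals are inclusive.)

Evaluate at each i in [0,8]:
  i=0: ✓ (witness j=1)
  i=1: ✓ (witness j=2)
  i=2: ✗ (none in [3,3])
  i=3: ✗ (none in [4,4])
  i=4: ✗ (none in [5,5])
  i=5: ✗ (none in [6,6])
  i=6: ✗ (none in [7,7])
  i=7: ✗ (none in [8,8])
  i=8: ✗ (none in [9,9])

0, 1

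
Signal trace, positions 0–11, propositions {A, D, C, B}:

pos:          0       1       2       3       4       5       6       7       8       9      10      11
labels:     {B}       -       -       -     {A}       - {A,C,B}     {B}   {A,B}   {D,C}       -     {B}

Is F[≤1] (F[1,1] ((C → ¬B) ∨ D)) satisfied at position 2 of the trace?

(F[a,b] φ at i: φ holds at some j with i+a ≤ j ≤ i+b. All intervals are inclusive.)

Check F[1,1] ((C → ¬B) ∨ D) at each j in [2,3]:
  j=2: holds (witness at 3)
  j=3: holds (witness at 4)
Found at j=2 → formula holds.

Holds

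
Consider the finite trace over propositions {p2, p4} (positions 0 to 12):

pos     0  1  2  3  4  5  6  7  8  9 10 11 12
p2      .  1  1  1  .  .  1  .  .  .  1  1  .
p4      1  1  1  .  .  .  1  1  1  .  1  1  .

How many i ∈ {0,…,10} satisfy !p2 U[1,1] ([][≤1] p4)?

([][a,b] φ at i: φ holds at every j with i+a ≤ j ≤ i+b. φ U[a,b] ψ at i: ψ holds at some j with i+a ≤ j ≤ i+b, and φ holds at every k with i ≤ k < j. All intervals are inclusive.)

3

Evaluate at each i in [0,10]:
  i=0: ✓ (rhs at j=1; lhs holds on [0,0])
  i=1: ✗ (no rhs in [2,2])
  i=2: ✗ (no rhs in [3,3])
  i=3: ✗ (no rhs in [4,4])
  i=4: ✗ (no rhs in [5,5])
  i=5: ✓ (rhs at j=6; lhs holds on [5,5])
  i=6: ✗ (lhs fails at k=6 before rhs at j=7)
  i=7: ✗ (no rhs in [8,8])
  i=8: ✗ (no rhs in [9,9])
  i=9: ✓ (rhs at j=10; lhs holds on [9,9])
  i=10: ✗ (no rhs in [11,11])
Positions where it holds: {0, 5, 9} → 3.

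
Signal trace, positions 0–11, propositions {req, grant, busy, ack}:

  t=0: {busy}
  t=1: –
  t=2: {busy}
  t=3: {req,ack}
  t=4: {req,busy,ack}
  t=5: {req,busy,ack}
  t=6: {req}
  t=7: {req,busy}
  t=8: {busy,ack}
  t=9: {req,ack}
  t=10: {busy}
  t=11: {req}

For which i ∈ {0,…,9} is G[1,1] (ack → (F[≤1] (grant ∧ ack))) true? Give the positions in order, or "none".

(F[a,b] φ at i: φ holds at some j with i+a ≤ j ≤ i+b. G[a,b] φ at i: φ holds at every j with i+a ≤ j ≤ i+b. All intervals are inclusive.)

0, 1, 5, 6, 9

Evaluate at each i in [0,9]:
  i=0: ✓ (all of [1,1])
  i=1: ✓ (all of [2,2])
  i=2: ✗ (fails at j=3)
  i=3: ✗ (fails at j=4)
  i=4: ✗ (fails at j=5)
  i=5: ✓ (all of [6,6])
  i=6: ✓ (all of [7,7])
  i=7: ✗ (fails at j=8)
  i=8: ✗ (fails at j=9)
  i=9: ✓ (all of [10,10])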